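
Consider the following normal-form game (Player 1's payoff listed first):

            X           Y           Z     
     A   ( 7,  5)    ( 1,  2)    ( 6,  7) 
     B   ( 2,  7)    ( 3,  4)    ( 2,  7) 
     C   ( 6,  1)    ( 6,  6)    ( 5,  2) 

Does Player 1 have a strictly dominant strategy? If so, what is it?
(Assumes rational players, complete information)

No strictly dominant strategy exists for Player 1

Work:
A strategy strictly dominates another if it gives a strictly higher payoff against every opponent action. Compare each pair of P1's strategies column-by-column:
  A vs B: [7 vs 2, 1 vs 3, 6 vs 2] → A does not strictly dominate B (column Y: 1 ≤ 3)
  A vs C: [7 vs 6, 1 vs 6, 6 vs 5] → A does not strictly dominate C (column Y: 1 ≤ 6)
  B vs A: [2 vs 7, 3 vs 1, 2 vs 6] → B does not strictly dominate A (column X: 2 ≤ 7)
  B vs C: [2 vs 6, 3 vs 6, 2 vs 5] → B does not strictly dominate C (column X: 2 ≤ 6)
  C vs A: [6 vs 7, 6 vs 1, 5 vs 6] → C does not strictly dominate A (column X: 6 ≤ 7)
  C vs B: [6 vs 2, 6 vs 3, 5 vs 2] → C strictly dominates B
No single strategy strictly dominates all others → no strictly dominant strategy.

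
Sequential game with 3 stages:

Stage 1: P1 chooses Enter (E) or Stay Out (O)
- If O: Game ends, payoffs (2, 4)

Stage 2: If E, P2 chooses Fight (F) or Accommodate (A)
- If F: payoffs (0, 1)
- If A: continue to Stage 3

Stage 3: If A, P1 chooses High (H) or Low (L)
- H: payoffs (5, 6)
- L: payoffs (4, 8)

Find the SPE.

SPE: (E, A, H); Outcome (5, 6)

Work:
Stage 3: P1 chooses H (5 vs 4)
Stage 2: P2: F->1, A->6 (anticipating H). Choose A
Stage 1: P1: O->2, E->5 (anticipating A, H). Choose E
SPE path: E -> A -> H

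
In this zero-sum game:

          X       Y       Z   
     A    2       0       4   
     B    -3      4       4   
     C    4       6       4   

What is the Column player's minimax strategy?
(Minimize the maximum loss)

Column should play X or Z (all achieve the minimum), value = 4

Work:
Column player minimizes Row's maximum payoff:
Column X: max payoff to Row = 4
Column Y: max payoff to Row = 6
Column Z: max payoff to Row = 4
Minimum is 4, achieved by columns X, Z (tied).
Each of X or Z is a minimax strategy.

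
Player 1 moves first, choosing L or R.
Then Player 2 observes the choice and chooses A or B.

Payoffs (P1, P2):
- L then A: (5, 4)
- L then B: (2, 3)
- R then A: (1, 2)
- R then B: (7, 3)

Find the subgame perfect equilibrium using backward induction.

P1 plays R, P2 plays A after L and B after R; Payoff (7, 3)

Work:
Backward induction:
After L: P2 chooses A → P1 gets 5
After R: P2 chooses B → P1 gets 7
P1 chooses R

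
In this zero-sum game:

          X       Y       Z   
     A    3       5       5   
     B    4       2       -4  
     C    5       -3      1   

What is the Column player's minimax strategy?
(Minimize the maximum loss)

Column should play X or Y or Z (all achieve the minimum), value = 5

Work:
Column player minimizes Row's maximum payoff:
Column X: max payoff to Row = 5
Column Y: max payoff to Row = 5
Column Z: max payoff to Row = 5
Minimum is 5, achieved by columns X, Y, Z (tied).
Each of X or Y or Z is a minimax strategy.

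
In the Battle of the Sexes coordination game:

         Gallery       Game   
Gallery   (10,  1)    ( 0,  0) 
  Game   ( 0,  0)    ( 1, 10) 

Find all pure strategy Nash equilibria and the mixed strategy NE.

Pure NE: (Gallery, Gallery) and (Game, Game); Mixed NE: p = 0.9091, q = 0.0909

Work:
Check pure NE:
(Gallery, Gallery): (10, 1) - no unilateral deviation beneficial
(Game, Game): (1, 10) - no unilateral deviation beneficial
Mixed NE: P1 plays Gallery with p = 0.9091, P2 plays Gallery with q = 0.0909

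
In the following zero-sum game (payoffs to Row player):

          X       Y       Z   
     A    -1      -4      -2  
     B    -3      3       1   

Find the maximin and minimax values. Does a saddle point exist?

Maximin = -3, Minimax = -1, Saddle: False

Work:
Row minimums: [-4, -3] → maximin = -3
Column maximums: [-1, 3, 1] → minimax = -1
No saddle point (maximin ≠ minimax). Mixed strategy needed.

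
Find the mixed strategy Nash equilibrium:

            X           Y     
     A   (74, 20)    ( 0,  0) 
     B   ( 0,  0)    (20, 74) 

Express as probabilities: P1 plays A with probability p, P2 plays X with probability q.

p = 0.7872, q = 0.2128

Work:
Find probabilities that make opponent indifferent:
P2 chooses q to make P1 indifferent between A and B
P1 chooses p to make P2 indifferent between X and Y
Mixed NE: P1 plays (A: 0.7872, B: 0.2128), P2 plays (X: 0.2128, Y: 0.7872)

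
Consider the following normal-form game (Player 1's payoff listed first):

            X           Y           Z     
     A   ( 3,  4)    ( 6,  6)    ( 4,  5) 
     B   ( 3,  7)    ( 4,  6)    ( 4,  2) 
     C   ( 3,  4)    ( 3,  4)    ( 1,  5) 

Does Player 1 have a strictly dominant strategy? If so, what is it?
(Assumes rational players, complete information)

No strictly dominant strategy exists for Player 1

Work:
A strategy strictly dominates another if it gives a strictly higher payoff against every opponent action. Compare each pair of P1's strategies column-by-column:
  A vs B: [3 vs 3, 6 vs 4, 4 vs 4] → A does not strictly dominate B (column X: 3 ≤ 3)
  A vs C: [3 vs 3, 6 vs 3, 4 vs 1] → A does not strictly dominate C (column X: 3 ≤ 3)
  B vs A: [3 vs 3, 4 vs 6, 4 vs 4] → B does not strictly dominate A (column X: 3 ≤ 3)
  B vs C: [3 vs 3, 4 vs 3, 4 vs 1] → B does not strictly dominate C (column X: 3 ≤ 3)
  C vs A: [3 vs 3, 3 vs 6, 1 vs 4] → C does not strictly dominate A (column X: 3 ≤ 3)
  C vs B: [3 vs 3, 3 vs 4, 1 vs 4] → C does not strictly dominate B (column X: 3 ≤ 3)
No single strategy strictly dominates all others → no strictly dominant strategy.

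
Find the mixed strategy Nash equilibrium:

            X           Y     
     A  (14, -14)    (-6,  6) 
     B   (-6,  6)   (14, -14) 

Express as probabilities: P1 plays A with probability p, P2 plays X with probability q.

p = 0.5, q = 0.5

Work:
Find probabilities that make opponent indifferent:
P2 chooses q to make P1 indifferent between A and B
P1 chooses p to make P2 indifferent between X and Y
Mixed NE: P1 plays (A: 0.5, B: 0.5), P2 plays (X: 0.5, Y: 0.5)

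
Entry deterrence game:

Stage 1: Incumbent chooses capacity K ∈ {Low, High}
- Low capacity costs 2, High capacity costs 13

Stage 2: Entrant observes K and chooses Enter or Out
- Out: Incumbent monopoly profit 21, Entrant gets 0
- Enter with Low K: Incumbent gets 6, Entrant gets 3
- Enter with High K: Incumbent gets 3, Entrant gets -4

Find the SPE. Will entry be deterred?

SPE: (High, Enter|Low, Out|High); Entry deterred. Incumbent net profit = 8

Work:
After Low K: Entrant enters (3 > 0)
After High K: Entrant stays out (-4 < 0)
Incumbent: Low → 6−2=4, High → 21−13=8
Incumbent chooses High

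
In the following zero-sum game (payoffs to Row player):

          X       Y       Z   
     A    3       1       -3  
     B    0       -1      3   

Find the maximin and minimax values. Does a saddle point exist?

Maximin = -1, Minimax = 1, Saddle: False

Work:
Row minimums: [-3, -1] → maximin = -1
Column maximums: [3, 1, 3] → minimax = 1
No saddle point (maximin ≠ minimax). Mixed strategy needed.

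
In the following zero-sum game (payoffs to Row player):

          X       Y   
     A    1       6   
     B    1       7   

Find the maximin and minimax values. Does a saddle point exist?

Maximin = 1, Minimax = 1, Saddle: True

Work:
Row minimums: [1, 1] → maximin = 1
Column maximums: [1, 7] → minimax = 1
Saddle point exists! Game value = 1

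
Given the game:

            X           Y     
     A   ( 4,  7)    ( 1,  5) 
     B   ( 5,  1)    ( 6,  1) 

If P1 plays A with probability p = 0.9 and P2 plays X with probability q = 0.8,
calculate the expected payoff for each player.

E[P1] = 3.58, E[P2] = 6.04

Work:
E[P1] = p·q·π₁(A,X) + p·(1-q)·π₁(A,Y) + (1-p)·q·π₁(B,X) + (1-p)·(1-q)·π₁(B,Y)
= 0.9·0.8·4 + 0.9·0.2·1 + 0.1·0.8·5 + 0.1·0.2·6
= 3.58

E[P2] = 6.04 (similar calculation)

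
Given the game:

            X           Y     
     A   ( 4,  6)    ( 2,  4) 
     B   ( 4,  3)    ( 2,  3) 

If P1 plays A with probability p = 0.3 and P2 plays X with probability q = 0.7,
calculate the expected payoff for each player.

E[P1] = 3.4, E[P2] = 3.72

Work:
E[P1] = p·q·π₁(A,X) + p·(1-q)·π₁(A,Y) + (1-p)·q·π₁(B,X) + (1-p)·(1-q)·π₁(B,Y)
= 0.3·0.7·4 + 0.3·0.3·2 + 0.7·0.7·4 + 0.7·0.3·2
= 3.4

E[P2] = 3.72 (similar calculation)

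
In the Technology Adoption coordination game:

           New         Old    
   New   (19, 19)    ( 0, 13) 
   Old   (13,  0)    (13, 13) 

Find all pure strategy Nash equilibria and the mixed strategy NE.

Pure NE: (New, New) and (Old, Old); Mixed NE: p = 0.6842, q = 0.6842

Work:
Check pure NE:
(New, New): (19, 19) - no unilateral deviation beneficial
(Old, Old): (13, 13) - no unilateral deviation beneficial
Mixed NE: P1 plays New with p = 0.6842, P2 plays New with q = 0.6842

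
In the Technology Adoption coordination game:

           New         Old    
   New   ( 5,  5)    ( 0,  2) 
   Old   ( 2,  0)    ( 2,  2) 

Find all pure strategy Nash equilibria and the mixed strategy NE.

Pure NE: (New, New) and (Old, Old); Mixed NE: p = 0.4, q = 0.4

Work:
Check pure NE:
(New, New): (5, 5) - no unilateral deviation beneficial
(Old, Old): (2, 2) - no unilateral deviation beneficial
Mixed NE: P1 plays New with p = 0.4, P2 plays New with q = 0.4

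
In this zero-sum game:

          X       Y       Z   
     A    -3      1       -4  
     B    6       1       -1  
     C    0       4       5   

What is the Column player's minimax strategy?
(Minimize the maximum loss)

Column should play Y, value = 4

Work:
Column player minimizes Row's maximum payoff:
Column X: max payoff to Row = 6
Column Y: max payoff to Row = 4
Column Z: max payoff to Row = 5
Minimum is 4, achieved by column Y.
Minimax strategy: Y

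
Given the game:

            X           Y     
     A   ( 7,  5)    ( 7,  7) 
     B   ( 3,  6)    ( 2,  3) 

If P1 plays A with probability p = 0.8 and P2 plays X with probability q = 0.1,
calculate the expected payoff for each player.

E[P1] = 6.02, E[P2] = 6.1

Work:
E[P1] = p·q·π₁(A,X) + p·(1-q)·π₁(A,Y) + (1-p)·q·π₁(B,X) + (1-p)·(1-q)·π₁(B,Y)
= 0.8·0.1·7 + 0.8·0.9·7 + 0.2·0.1·3 + 0.2·0.9·2
= 6.02

E[P2] = 6.1 (similar calculation)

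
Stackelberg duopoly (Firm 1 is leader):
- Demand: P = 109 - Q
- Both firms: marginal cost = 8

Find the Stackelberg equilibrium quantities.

q₁* (leader) = 50.5, q₂* (follower) = 25.25

Work:
Follower's reaction: q₂ = (a - c - q₁)/2
Leader substitutes: π₁ = q₁·(a - q₁ - (a-c-q₁)/2 - c)
FOC: q₁* = (109 - 8)/2 = 50.50
Then: q₂* = (109 - 8 - 50.5)/2 = 25.25
Leader has first-mover advantage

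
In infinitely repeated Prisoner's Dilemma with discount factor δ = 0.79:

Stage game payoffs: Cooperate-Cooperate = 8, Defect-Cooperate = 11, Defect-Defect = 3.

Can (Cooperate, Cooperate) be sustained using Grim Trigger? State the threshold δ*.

δ* = 0.375; since δ = 0.79 ≥ 0.375, cooperation can be sustained

Work:
For Grim Trigger:
Cooperate forever: 8/(1-δ)
Defect then punished: 11 + 3·δ/(1-δ)
Need: 8/(1-δ) ≥ 11 + 3·δ/(1-δ)
Solving: δ ≥ (T-R)/(T-P) = (11-8)/(11-3) = 0.375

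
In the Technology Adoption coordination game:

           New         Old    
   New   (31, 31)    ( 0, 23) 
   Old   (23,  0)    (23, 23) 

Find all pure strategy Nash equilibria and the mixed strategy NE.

Pure NE: (New, New) and (Old, Old); Mixed NE: p = 0.7419, q = 0.7419

Work:
Check pure NE:
(New, New): (31, 31) - no unilateral deviation beneficial
(Old, Old): (23, 23) - no unilateral deviation beneficial
Mixed NE: P1 plays New with p = 0.7419, P2 plays New with q = 0.7419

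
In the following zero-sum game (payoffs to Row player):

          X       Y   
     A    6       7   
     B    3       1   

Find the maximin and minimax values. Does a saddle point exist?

Maximin = 6, Minimax = 6, Saddle: True

Work:
Row minimums: [6, 1] → maximin = 6
Column maximums: [6, 7] → minimax = 6
Saddle point exists! Game value = 6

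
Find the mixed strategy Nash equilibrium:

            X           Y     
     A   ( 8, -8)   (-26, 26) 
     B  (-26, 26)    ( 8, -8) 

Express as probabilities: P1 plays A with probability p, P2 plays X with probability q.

p = 0.5, q = 0.5

Work:
Find probabilities that make opponent indifferent:
P2 chooses q to make P1 indifferent between A and B
P1 chooses p to make P2 indifferent between X and Y
Mixed NE: P1 plays (A: 0.5, B: 0.5), P2 plays (X: 0.5, Y: 0.5)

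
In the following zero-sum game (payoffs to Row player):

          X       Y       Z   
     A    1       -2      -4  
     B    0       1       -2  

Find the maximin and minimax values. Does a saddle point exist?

Maximin = -2, Minimax = -2, Saddle: True

Work:
Row minimums: [-4, -2] → maximin = -2
Column maximums: [1, 1, -2] → minimax = -2
Saddle point exists! Game value = -2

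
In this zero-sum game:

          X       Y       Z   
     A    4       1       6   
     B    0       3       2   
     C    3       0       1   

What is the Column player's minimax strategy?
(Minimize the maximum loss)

Column should play Y, value = 3

Work:
Column player minimizes Row's maximum payoff:
Column X: max payoff to Row = 4
Column Y: max payoff to Row = 3
Column Z: max payoff to Row = 6
Minimum is 3, achieved by column Y.
Minimax strategy: Y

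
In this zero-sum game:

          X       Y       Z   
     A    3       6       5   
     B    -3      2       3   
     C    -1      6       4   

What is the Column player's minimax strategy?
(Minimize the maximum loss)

Column should play X, value = 3

Work:
Column player minimizes Row's maximum payoff:
Column X: max payoff to Row = 3
Column Y: max payoff to Row = 6
Column Z: max payoff to Row = 5
Minimum is 3, achieved by column X.
Minimax strategy: X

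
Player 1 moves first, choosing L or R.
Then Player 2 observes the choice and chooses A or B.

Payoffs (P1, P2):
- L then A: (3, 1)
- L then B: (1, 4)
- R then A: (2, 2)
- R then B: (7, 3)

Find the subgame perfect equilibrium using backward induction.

P1 plays R, P2 plays B after L and B after R; Payoff (7, 3)

Work:
Backward induction:
After L: P2 chooses B → P1 gets 1
After R: P2 chooses B → P1 gets 7
P1 chooses R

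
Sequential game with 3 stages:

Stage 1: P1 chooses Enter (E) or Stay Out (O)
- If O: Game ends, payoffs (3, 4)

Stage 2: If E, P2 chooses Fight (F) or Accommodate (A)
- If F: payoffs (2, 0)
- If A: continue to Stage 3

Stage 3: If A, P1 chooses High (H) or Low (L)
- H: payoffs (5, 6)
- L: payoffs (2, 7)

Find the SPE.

SPE: (E, A, H); Outcome (5, 6)

Work:
Stage 3: P1 chooses H (5 vs 2)
Stage 2: P2: F->0, A->6 (anticipating H). Choose A
Stage 1: P1: O->3, E->5 (anticipating A, H). Choose E
SPE path: E -> A -> H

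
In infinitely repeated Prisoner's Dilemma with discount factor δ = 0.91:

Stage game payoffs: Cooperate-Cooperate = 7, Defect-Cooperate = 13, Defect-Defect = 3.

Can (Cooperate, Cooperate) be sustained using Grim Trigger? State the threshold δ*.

δ* = 0.6; since δ = 0.91 ≥ 0.6, cooperation can be sustained

Work:
For Grim Trigger:
Cooperate forever: 7/(1-δ)
Defect then punished: 13 + 3·δ/(1-δ)
Need: 7/(1-δ) ≥ 13 + 3·δ/(1-δ)
Solving: δ ≥ (T-R)/(T-P) = (13-7)/(13-3) = 0.6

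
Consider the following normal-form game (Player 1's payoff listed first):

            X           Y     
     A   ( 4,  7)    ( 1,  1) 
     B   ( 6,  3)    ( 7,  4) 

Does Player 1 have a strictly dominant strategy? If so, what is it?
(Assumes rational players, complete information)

Yes, Player 1's strictly dominant strategy is B

Work:
A strategy strictly dominates another if it gives a strictly higher payoff against every opponent action. Compare each pair of P1's strategies column-by-column:
  A vs B: [4 vs 6, 1 vs 7] → A does not strictly dominate B (column X: 4 ≤ 6)
  B vs A: [6 vs 4, 7 vs 1] → B strictly dominates A
B strictly dominates every other strategy → strictly dominant.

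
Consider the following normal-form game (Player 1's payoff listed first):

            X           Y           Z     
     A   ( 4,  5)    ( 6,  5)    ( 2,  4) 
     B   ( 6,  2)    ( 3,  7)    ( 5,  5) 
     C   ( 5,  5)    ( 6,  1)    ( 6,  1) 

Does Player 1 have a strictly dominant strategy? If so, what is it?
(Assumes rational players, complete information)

No strictly dominant strategy exists for Player 1

Work:
A strategy strictly dominates another if it gives a strictly higher payoff against every opponent action. Compare each pair of P1's strategies column-by-column:
  A vs B: [4 vs 6, 6 vs 3, 2 vs 5] → A does not strictly dominate B (column X: 4 ≤ 6)
  A vs C: [4 vs 5, 6 vs 6, 2 vs 6] → A does not strictly dominate C (column X: 4 ≤ 5)
  B vs A: [6 vs 4, 3 vs 6, 5 vs 2] → B does not strictly dominate A (column Y: 3 ≤ 6)
  B vs C: [6 vs 5, 3 vs 6, 5 vs 6] → B does not strictly dominate C (column Y: 3 ≤ 6)
  C vs A: [5 vs 4, 6 vs 6, 6 vs 2] → C does not strictly dominate A (column Y: 6 ≤ 6)
  C vs B: [5 vs 6, 6 vs 3, 6 vs 5] → C does not strictly dominate B (column X: 5 ≤ 6)
No single strategy strictly dominates all others → no strictly dominant strategy.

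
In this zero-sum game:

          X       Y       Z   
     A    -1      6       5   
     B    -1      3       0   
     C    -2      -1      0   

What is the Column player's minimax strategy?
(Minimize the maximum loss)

Column should play X, value = -1

Work:
Column player minimizes Row's maximum payoff:
Column X: max payoff to Row = -1
Column Y: max payoff to Row = 6
Column Z: max payoff to Row = 5
Minimum is -1, achieved by column X.
Minimax strategy: X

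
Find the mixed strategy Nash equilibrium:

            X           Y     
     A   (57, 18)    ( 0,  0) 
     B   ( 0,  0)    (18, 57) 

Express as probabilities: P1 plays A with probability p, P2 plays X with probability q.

p = 0.76, q = 0.24

Work:
Find probabilities that make opponent indifferent:
P2 chooses q to make P1 indifferent between A and B
P1 chooses p to make P2 indifferent between X and Y
Mixed NE: P1 plays (A: 0.76, B: 0.24), P2 plays (X: 0.24, Y: 0.76)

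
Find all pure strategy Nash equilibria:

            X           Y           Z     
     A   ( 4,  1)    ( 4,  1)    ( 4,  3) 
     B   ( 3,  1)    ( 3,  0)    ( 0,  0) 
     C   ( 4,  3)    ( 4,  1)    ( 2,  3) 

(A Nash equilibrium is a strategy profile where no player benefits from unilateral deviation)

Nash equilibrium: (A, Z), (C, X)

Work:
Best responses:
  P1 vs X: payoffs [4, 3, 4] → best response A/C (payoff 4)
  P1 vs Y: payoffs [4, 3, 4] → best response A/C (payoff 4)
  P1 vs Z: payoffs [4, 0, 2] → best response A (payoff 4)
  P2 vs A: payoffs [1, 1, 3] → best response Z (payoff 3)
  P2 vs B: payoffs [1, 0, 0] → best response X (payoff 1)
  P2 vs C: payoffs [3, 1, 3] → best response X/Z (payoff 3)
Mutual best responses: (A,Z), (C,X) → Nash equilibria.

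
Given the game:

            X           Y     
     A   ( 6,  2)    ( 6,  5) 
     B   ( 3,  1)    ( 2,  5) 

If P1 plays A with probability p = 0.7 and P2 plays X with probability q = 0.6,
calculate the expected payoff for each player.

E[P1] = 4.98, E[P2] = 3.02

Work:
E[P1] = p·q·π₁(A,X) + p·(1-q)·π₁(A,Y) + (1-p)·q·π₁(B,X) + (1-p)·(1-q)·π₁(B,Y)
= 0.7·0.6·6 + 0.7·0.4·6 + 0.3·0.6·3 + 0.3·0.4·2
= 4.98

E[P2] = 3.02 (similar calculation)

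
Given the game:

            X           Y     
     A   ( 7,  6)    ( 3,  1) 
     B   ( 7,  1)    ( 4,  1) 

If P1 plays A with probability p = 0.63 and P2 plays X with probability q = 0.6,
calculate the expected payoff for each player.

E[P1] = 5.548, E[P2] = 2.89

Work:
E[P1] = p·q·π₁(A,X) + p·(1-q)·π₁(A,Y) + (1-p)·q·π₁(B,X) + (1-p)·(1-q)·π₁(B,Y)
= 0.63·0.6·7 + 0.63·0.4·3 + 0.37·0.6·7 + 0.37·0.4·4
= 5.548

E[P2] = 2.89 (similar calculation)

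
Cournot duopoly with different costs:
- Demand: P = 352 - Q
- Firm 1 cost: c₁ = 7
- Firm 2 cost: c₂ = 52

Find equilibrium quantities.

q₁* = 130.0, q₂* = 85.0

Work:
Reaction: q₁ = (352 - 7 - q₂)/2
Reaction: q₂ = (352 - 52 - q₁)/2
Solve simultaneously:
q₁* = (352 - 2×7 + 52)/3 = 130.0
q₂* = (352 - 2×52 + 7)/3 = 85.0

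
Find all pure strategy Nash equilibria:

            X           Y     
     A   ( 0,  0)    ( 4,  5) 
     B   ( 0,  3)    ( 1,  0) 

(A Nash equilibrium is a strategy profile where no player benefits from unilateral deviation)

Nash equilibrium: (A, Y), (B, X)

Work:
Best responses:
  P1 vs X: payoffs [0, 0] → best response A/B (payoff 0)
  P1 vs Y: payoffs [4, 1] → best response A (payoff 4)
  P2 vs A: payoffs [0, 5] → best response Y (payoff 5)
  P2 vs B: payoffs [3, 0] → best response X (payoff 3)
Mutual best responses: (A,Y), (B,X) → Nash equilibria.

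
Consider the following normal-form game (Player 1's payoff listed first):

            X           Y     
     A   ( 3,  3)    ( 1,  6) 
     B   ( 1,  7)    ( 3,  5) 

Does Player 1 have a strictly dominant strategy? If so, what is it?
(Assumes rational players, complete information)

No strictly dominant strategy exists for Player 1

Work:
A strategy strictly dominates another if it gives a strictly higher payoff against every opponent action. Compare each pair of P1's strategies column-by-column:
  A vs B: [3 vs 1, 1 vs 3] → A does not strictly dominate B (column Y: 1 ≤ 3)
  B vs A: [1 vs 3, 3 vs 1] → B does not strictly dominate A (column X: 1 ≤ 3)
No single strategy strictly dominates all others → no strictly dominant strategy.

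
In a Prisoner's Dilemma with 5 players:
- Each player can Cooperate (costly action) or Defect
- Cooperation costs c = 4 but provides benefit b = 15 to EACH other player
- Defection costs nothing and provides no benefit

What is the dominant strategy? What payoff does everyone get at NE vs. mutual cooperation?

Dominant: Defect; NE payoff = 0; Coop payoff = 56

Work:
Defect dominates (saves cost c = 4, benefit to others is external)
NE: All defect → everyone gets 0
If all cooperate: each receives (4)×15 - 4 = 56
Social dilemma: 56 > 0 but NE gives 0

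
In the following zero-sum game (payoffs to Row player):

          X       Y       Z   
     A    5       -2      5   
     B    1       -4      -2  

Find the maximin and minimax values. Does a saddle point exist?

Maximin = -2, Minimax = -2, Saddle: True

Work:
Row minimums: [-2, -4] → maximin = -2
Column maximums: [5, -2, 5] → minimax = -2
Saddle point exists! Game value = -2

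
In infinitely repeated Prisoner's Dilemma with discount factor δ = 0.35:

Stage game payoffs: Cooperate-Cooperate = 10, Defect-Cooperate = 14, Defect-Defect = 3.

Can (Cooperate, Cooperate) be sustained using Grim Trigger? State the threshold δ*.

δ* = 0.3636; since δ = 0.35 < 0.3636, cooperation cannot be sustained

Work:
For Grim Trigger:
Cooperate forever: 10/(1-δ)
Defect then punished: 14 + 3·δ/(1-δ)
Need: 10/(1-δ) ≥ 14 + 3·δ/(1-δ)
Solving: δ ≥ (T-R)/(T-P) = (14-10)/(14-3) = 0.3636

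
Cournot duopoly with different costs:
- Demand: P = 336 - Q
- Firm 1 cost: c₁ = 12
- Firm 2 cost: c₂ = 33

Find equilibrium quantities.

q₁* = 115.0, q₂* = 94.0

Work:
Reaction: q₁ = (336 - 12 - q₂)/2
Reaction: q₂ = (336 - 33 - q₁)/2
Solve simultaneously:
q₁* = (336 - 2×12 + 33)/3 = 115.0
q₂* = (336 - 2×33 + 12)/3 = 94.0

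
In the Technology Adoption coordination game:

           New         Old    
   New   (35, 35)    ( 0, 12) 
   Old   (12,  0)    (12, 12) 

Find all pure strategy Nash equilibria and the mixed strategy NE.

Pure NE: (New, New) and (Old, Old); Mixed NE: p = 0.3429, q = 0.3429

Work:
Check pure NE:
(New, New): (35, 35) - no unilateral deviation beneficial
(Old, Old): (12, 12) - no unilateral deviation beneficial
Mixed NE: P1 plays New with p = 0.3429, P2 plays New with q = 0.3429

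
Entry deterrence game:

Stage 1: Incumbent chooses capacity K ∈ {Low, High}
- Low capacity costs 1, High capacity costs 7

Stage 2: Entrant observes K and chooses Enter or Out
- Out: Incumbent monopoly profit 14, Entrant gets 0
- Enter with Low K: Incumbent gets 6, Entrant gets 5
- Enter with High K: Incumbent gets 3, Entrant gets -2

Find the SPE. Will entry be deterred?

SPE: (High, Enter|Low, Out|High); Entry deterred. Incumbent net profit = 7

Work:
After Low K: Entrant enters (5 > 0)
After High K: Entrant stays out (-2 < 0)
Incumbent: Low → 6−1=5, High → 14−7=7
Incumbent chooses High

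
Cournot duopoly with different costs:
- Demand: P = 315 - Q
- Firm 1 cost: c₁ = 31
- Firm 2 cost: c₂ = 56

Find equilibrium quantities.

q₁* = 103.0, q₂* = 78.0

Work:
Reaction: q₁ = (315 - 31 - q₂)/2
Reaction: q₂ = (315 - 56 - q₁)/2
Solve simultaneously:
q₁* = (315 - 2×31 + 56)/3 = 103.0
q₂* = (315 - 2×56 + 31)/3 = 78.0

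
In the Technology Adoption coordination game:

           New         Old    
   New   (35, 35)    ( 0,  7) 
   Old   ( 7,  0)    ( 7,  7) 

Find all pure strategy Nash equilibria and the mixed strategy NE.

Pure NE: (New, New) and (Old, Old); Mixed NE: p = 0.2, q = 0.2

Work:
Check pure NE:
(New, New): (35, 35) - no unilateral deviation beneficial
(Old, Old): (7, 7) - no unilateral deviation beneficial
Mixed NE: P1 plays New with p = 0.2, P2 plays New with q = 0.2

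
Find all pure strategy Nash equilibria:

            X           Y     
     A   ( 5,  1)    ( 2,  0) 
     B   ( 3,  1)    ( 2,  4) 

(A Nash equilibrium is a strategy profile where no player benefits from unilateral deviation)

Nash equilibrium: (A, X), (B, Y)

Work:
Best responses:
  P1 vs X: payoffs [5, 3] → best response A (payoff 5)
  P1 vs Y: payoffs [2, 2] → best response A/B (payoff 2)
  P2 vs A: payoffs [1, 0] → best response X (payoff 1)
  P2 vs B: payoffs [1, 4] → best response Y (payoff 4)
Mutual best responses: (A,X), (B,Y) → Nash equilibria.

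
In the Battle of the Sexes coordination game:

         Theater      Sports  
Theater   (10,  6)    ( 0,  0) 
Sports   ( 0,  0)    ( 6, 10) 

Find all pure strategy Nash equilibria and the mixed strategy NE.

Pure NE: (Theater, Theater) and (Sports, Sports); Mixed NE: p = 0.625, q = 0.375

Work:
Check pure NE:
(Theater, Theater): (10, 6) - no unilateral deviation beneficial
(Sports, Sports): (6, 10) - no unilateral deviation beneficial
Mixed NE: P1 plays Theater with p = 0.625, P2 plays Theater with q = 0.375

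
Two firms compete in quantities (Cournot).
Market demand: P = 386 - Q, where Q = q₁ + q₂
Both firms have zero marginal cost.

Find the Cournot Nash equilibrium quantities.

q₁* = q₂* = 128.67; P* = 128.67

Work:
Profit: π_i = P·q_i = (a - q_i - q_j)·q_i
FOC: ∂π_i/∂q_i = a - 2q_i - q_j = 0
Reaction function: q_i = (386 - q_j)/2
Symmetry: q* = 386/3 = 128.67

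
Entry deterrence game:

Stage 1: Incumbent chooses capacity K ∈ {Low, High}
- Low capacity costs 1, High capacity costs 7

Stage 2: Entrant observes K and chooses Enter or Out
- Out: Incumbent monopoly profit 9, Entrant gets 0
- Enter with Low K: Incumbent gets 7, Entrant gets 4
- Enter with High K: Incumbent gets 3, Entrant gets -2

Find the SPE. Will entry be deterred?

SPE: (Low, Enter|Low, Out|High); Entry not deterred. Incumbent net profit = 6, Entrant gets 4

Work:
After Low K: Entrant enters (4 > 0)
After High K: Entrant stays out (-2 < 0)
Incumbent: Low → 7−1=6, High → 9−7=2
Incumbent chooses Low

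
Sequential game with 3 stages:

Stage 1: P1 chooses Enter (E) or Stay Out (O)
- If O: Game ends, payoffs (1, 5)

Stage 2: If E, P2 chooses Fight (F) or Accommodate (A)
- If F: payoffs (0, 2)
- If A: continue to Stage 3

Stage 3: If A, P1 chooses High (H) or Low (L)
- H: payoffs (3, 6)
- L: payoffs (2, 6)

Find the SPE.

SPE: (E, A, H); Outcome (3, 6)

Work:
Stage 3: P1 chooses H (3 vs 2)
Stage 2: P2: F->2, A->6 (anticipating H). Choose A
Stage 1: P1: O->1, E->3 (anticipating A, H). Choose E
SPE path: E -> A -> H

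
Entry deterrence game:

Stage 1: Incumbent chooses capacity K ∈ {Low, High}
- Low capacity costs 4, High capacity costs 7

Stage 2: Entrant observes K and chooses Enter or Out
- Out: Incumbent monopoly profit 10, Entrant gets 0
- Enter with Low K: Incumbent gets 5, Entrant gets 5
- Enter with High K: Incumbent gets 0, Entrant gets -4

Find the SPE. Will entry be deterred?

SPE: (High, Enter|Low, Out|High); Entry deterred. Incumbent net profit = 3

Work:
After Low K: Entrant enters (5 > 0)
After High K: Entrant stays out (-4 < 0)
Incumbent: Low → 5−4=1, High → 10−7=3
Incumbent chooses High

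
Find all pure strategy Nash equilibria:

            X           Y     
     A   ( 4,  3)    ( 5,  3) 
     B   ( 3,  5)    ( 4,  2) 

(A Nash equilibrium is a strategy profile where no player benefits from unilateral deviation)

Nash equilibrium: (A, X), (A, Y)

Work:
Best responses:
  P1 vs X: payoffs [4, 3] → best response A (payoff 4)
  P1 vs Y: payoffs [5, 4] → best response A (payoff 5)
  P2 vs A: payoffs [3, 3] → best response X/Y (payoff 3)
  P2 vs B: payoffs [5, 2] → best response X (payoff 5)
Mutual best responses: (A,X), (A,Y) → Nash equilibria.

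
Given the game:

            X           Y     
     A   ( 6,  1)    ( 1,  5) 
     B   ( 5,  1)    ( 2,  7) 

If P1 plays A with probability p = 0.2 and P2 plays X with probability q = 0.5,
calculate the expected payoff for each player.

E[P1] = 3.5, E[P2] = 3.8

Work:
E[P1] = p·q·π₁(A,X) + p·(1-q)·π₁(A,Y) + (1-p)·q·π₁(B,X) + (1-p)·(1-q)·π₁(B,Y)
= 0.2·0.5·6 + 0.2·0.5·1 + 0.8·0.5·5 + 0.8·0.5·2
= 3.5

E[P2] = 3.8 (similar calculation)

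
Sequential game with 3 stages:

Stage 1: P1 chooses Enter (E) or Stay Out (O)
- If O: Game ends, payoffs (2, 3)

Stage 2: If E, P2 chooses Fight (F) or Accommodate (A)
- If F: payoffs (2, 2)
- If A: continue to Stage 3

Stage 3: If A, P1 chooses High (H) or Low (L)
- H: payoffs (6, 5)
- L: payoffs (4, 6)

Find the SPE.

SPE: (E, A, H); Outcome (6, 5)

Work:
Stage 3: P1 chooses H (6 vs 4)
Stage 2: P2: F->2, A->5 (anticipating H). Choose A
Stage 1: P1: O->2, E->6 (anticipating A, H). Choose E
SPE path: E -> A -> H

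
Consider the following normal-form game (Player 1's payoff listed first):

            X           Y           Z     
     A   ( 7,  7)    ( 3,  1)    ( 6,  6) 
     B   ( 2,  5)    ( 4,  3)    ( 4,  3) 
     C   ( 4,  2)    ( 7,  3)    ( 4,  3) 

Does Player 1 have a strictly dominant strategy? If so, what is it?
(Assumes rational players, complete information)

No strictly dominant strategy exists for Player 1

Work:
A strategy strictly dominates another if it gives a strictly higher payoff against every opponent action. Compare each pair of P1's strategies column-by-column:
  A vs B: [7 vs 2, 3 vs 4, 6 vs 4] → A does not strictly dominate B (column Y: 3 ≤ 4)
  A vs C: [7 vs 4, 3 vs 7, 6 vs 4] → A does not strictly dominate C (column Y: 3 ≤ 7)
  B vs A: [2 vs 7, 4 vs 3, 4 vs 6] → B does not strictly dominate A (column X: 2 ≤ 7)
  B vs C: [2 vs 4, 4 vs 7, 4 vs 4] → B does not strictly dominate C (column X: 2 ≤ 4)
  C vs A: [4 vs 7, 7 vs 3, 4 vs 6] → C does not strictly dominate A (column X: 4 ≤ 7)
  C vs B: [4 vs 2, 7 vs 4, 4 vs 4] → C does not strictly dominate B (column Z: 4 ≤ 4)
No single strategy strictly dominates all others → no strictly dominant strategy.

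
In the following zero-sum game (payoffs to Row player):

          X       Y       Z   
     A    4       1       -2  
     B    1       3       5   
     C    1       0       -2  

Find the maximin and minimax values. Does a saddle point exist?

Maximin = 1, Minimax = 3, Saddle: False

Work:
Row minimums: [-2, 1, -2] → maximin = 1
Column maximums: [4, 3, 5] → minimax = 3
No saddle point (maximin ≠ minimax). Mixed strategy needed.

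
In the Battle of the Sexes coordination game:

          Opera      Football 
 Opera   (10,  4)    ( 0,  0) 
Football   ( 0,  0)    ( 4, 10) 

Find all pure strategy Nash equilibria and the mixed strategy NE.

Pure NE: (Opera, Opera) and (Football, Football); Mixed NE: p = 0.7143, q = 0.2857

Work:
Check pure NE:
(Opera, Opera): (10, 4) - no unilateral deviation beneficial
(Football, Football): (4, 10) - no unilateral deviation beneficial
Mixed NE: P1 plays Opera with p = 0.7143, P2 plays Opera with q = 0.2857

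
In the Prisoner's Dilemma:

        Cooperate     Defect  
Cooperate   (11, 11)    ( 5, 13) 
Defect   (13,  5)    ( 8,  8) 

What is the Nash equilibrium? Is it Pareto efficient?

(Defect, Defect) is NE; not Pareto efficient

Work:
Defect dominates Cooperate for both players:
If P2 cooperates: Defect (13) > Cooperate (11)
If P2 defects: Defect (8) > Cooperate (5)
NE: (Defect, Defect) with payoff (8, 8)
But (Cooperate, Cooperate) = (11, 11) Pareto dominates (8, 8)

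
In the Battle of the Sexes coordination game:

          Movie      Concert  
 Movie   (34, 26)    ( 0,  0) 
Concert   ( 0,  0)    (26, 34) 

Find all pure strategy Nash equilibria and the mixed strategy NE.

Pure NE: (Movie, Movie) and (Concert, Concert); Mixed NE: p = 0.5667, q = 0.4333

Work:
Check pure NE:
(Movie, Movie): (34, 26) - no unilateral deviation beneficial
(Concert, Concert): (26, 34) - no unilateral deviation beneficial
Mixed NE: P1 plays Movie with p = 0.5667, P2 plays Movie with q = 0.4333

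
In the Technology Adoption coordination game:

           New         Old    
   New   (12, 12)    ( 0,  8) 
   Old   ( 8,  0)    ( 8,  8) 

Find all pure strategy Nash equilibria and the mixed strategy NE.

Pure NE: (New, New) and (Old, Old); Mixed NE: p = 0.6667, q = 0.6667

Work:
Check pure NE:
(New, New): (12, 12) - no unilateral deviation beneficial
(Old, Old): (8, 8) - no unilateral deviation beneficial
Mixed NE: P1 plays New with p = 0.6667, P2 plays New with q = 0.6667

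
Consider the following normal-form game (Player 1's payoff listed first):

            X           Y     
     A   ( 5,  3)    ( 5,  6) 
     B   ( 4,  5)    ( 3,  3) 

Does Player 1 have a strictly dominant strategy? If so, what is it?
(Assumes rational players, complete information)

Yes, Player 1's strictly dominant strategy is A

Work:
A strategy strictly dominates another if it gives a strictly higher payoff against every opponent action. Compare each pair of P1's strategies column-by-column:
  A vs B: [5 vs 4, 5 vs 3] → A strictly dominates B
  B vs A: [4 vs 5, 3 vs 5] → B does not strictly dominate A (column X: 4 ≤ 5)
A strictly dominates every other strategy → strictly dominant.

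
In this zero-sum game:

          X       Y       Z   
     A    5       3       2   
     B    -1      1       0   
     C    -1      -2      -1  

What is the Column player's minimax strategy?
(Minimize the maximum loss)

Column should play Z, value = 2

Work:
Column player minimizes Row's maximum payoff:
Column X: max payoff to Row = 5
Column Y: max payoff to Row = 3
Column Z: max payoff to Row = 2
Minimum is 2, achieved by column Z.
Minimax strategy: Z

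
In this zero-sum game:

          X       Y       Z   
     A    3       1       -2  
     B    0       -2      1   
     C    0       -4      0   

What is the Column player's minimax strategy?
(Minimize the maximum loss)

Column should play Y or Z (all achieve the minimum), value = 1

Work:
Column player minimizes Row's maximum payoff:
Column X: max payoff to Row = 3
Column Y: max payoff to Row = 1
Column Z: max payoff to Row = 1
Minimum is 1, achieved by columns Y, Z (tied).
Each of Y or Z is a minimax strategy.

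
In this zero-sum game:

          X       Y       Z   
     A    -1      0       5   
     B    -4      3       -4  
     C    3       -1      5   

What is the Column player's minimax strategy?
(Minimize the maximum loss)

Column should play X or Y (all achieve the minimum), value = 3

Work:
Column player minimizes Row's maximum payoff:
Column X: max payoff to Row = 3
Column Y: max payoff to Row = 3
Column Z: max payoff to Row = 5
Minimum is 3, achieved by columns X, Y (tied).
Each of X or Y is a minimax strategy.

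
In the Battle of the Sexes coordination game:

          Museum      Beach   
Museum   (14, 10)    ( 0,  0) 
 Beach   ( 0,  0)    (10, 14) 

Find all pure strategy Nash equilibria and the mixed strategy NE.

Pure NE: (Museum, Museum) and (Beach, Beach); Mixed NE: p = 0.5833, q = 0.4167

Work:
Check pure NE:
(Museum, Museum): (14, 10) - no unilateral deviation beneficial
(Beach, Beach): (10, 14) - no unilateral deviation beneficial
Mixed NE: P1 plays Museum with p = 0.5833, P2 plays Museum with q = 0.4167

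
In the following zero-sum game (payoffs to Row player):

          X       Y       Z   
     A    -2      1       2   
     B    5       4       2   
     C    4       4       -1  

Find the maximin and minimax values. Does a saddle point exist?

Maximin = 2, Minimax = 2, Saddle: True

Work:
Row minimums: [-2, 2, -1] → maximin = 2
Column maximums: [5, 4, 2] → minimax = 2
Saddle point exists! Game value = 2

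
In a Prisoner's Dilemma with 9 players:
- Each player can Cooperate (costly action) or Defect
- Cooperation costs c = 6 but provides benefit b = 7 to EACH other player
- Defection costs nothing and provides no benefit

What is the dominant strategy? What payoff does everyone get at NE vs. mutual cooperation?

Dominant: Defect; NE payoff = 0; Coop payoff = 50

Work:
Defect dominates (saves cost c = 6, benefit to others is external)
NE: All defect → everyone gets 0
If all cooperate: each receives (8)×7 - 6 = 50
Social dilemma: 50 > 0 but NE gives 0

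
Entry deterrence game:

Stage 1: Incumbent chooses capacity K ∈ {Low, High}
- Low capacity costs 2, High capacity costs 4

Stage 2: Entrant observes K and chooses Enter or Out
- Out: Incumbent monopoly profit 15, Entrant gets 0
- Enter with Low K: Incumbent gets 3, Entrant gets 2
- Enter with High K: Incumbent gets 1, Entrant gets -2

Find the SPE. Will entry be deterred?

SPE: (High, Enter|Low, Out|High); Entry deterred. Incumbent net profit = 11

Work:
After Low K: Entrant enters (2 > 0)
After High K: Entrant stays out (-2 < 0)
Incumbent: Low → 3−2=1, High → 15−4=11
Incumbent chooses High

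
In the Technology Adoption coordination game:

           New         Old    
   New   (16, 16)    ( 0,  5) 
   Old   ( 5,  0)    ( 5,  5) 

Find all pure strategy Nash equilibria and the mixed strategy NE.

Pure NE: (New, New) and (Old, Old); Mixed NE: p = 0.3125, q = 0.3125

Work:
Check pure NE:
(New, New): (16, 16) - no unilateral deviation beneficial
(Old, Old): (5, 5) - no unilateral deviation beneficial
Mixed NE: P1 plays New with p = 0.3125, P2 plays New with q = 0.3125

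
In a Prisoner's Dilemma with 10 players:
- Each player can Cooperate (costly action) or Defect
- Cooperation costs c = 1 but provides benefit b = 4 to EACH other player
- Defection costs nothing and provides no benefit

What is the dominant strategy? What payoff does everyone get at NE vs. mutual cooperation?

Dominant: Defect; NE payoff = 0; Coop payoff = 35

Work:
Defect dominates (saves cost c = 1, benefit to others is external)
NE: All defect → everyone gets 0
If all cooperate: each receives (9)×4 - 1 = 35
Social dilemma: 35 > 0 but NE gives 0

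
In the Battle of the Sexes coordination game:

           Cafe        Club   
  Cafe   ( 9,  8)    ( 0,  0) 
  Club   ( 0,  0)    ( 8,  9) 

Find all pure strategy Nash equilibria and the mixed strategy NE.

Pure NE: (Cafe, Cafe) and (Club, Club); Mixed NE: p = 0.5294, q = 0.4706

Work:
Check pure NE:
(Cafe, Cafe): (9, 8) - no unilateral deviation beneficial
(Club, Club): (8, 9) - no unilateral deviation beneficial
Mixed NE: P1 plays Cafe with p = 0.5294, P2 plays Cafe with q = 0.4706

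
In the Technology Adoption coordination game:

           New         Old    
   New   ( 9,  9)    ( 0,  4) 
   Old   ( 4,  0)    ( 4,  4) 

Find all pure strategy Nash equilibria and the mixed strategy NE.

Pure NE: (New, New) and (Old, Old); Mixed NE: p = 0.4444, q = 0.4444

Work:
Check pure NE:
(New, New): (9, 9) - no unilateral deviation beneficial
(Old, Old): (4, 4) - no unilateral deviation beneficial
Mixed NE: P1 plays New with p = 0.4444, P2 plays New with q = 0.4444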